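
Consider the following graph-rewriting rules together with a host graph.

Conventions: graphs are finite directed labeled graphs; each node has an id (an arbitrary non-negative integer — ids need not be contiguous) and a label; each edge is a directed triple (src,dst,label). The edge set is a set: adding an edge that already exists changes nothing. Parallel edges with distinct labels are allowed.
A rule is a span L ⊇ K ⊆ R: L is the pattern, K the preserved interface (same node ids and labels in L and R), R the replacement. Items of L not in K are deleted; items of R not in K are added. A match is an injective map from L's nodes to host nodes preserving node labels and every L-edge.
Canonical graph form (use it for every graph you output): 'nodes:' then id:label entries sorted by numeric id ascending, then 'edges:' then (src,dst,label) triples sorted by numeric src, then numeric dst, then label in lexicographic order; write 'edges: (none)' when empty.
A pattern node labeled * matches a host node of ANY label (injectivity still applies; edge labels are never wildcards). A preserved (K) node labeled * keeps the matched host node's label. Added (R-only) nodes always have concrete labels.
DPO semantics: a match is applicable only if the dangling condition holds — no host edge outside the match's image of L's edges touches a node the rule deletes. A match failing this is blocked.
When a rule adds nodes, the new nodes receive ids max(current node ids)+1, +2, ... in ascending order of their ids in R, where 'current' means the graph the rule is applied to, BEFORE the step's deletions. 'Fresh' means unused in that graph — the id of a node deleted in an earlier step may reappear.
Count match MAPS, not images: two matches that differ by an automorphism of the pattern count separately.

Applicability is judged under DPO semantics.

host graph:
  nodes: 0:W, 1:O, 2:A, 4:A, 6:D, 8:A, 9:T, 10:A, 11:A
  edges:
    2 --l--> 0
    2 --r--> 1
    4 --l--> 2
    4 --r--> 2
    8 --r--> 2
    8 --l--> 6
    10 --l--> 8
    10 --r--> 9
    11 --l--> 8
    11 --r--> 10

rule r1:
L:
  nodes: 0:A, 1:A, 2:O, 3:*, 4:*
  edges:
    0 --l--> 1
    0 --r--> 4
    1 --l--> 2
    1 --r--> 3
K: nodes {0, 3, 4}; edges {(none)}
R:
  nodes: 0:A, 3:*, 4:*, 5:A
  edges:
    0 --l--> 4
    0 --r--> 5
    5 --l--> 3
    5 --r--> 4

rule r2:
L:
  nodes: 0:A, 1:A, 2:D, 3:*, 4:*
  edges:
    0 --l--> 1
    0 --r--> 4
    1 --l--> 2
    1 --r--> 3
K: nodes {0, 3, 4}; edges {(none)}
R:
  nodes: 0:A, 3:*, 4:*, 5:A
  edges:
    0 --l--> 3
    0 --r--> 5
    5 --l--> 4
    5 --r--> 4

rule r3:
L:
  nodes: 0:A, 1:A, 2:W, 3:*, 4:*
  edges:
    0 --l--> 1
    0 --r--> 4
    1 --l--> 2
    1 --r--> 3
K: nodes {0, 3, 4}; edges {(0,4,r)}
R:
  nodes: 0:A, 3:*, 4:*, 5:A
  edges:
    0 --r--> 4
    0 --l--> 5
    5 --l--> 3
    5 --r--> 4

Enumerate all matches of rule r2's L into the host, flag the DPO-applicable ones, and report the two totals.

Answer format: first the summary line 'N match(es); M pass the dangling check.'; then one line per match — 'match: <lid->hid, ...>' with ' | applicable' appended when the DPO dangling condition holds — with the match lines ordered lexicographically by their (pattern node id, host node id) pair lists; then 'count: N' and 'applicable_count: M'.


2 match(es); 0 pass the dangling check.
match: 0->10, 1->8, 2->6, 3->2, 4->9
match: 0->11, 1->8, 2->6, 3->2, 4->10
count: 2
applicable_count: 0


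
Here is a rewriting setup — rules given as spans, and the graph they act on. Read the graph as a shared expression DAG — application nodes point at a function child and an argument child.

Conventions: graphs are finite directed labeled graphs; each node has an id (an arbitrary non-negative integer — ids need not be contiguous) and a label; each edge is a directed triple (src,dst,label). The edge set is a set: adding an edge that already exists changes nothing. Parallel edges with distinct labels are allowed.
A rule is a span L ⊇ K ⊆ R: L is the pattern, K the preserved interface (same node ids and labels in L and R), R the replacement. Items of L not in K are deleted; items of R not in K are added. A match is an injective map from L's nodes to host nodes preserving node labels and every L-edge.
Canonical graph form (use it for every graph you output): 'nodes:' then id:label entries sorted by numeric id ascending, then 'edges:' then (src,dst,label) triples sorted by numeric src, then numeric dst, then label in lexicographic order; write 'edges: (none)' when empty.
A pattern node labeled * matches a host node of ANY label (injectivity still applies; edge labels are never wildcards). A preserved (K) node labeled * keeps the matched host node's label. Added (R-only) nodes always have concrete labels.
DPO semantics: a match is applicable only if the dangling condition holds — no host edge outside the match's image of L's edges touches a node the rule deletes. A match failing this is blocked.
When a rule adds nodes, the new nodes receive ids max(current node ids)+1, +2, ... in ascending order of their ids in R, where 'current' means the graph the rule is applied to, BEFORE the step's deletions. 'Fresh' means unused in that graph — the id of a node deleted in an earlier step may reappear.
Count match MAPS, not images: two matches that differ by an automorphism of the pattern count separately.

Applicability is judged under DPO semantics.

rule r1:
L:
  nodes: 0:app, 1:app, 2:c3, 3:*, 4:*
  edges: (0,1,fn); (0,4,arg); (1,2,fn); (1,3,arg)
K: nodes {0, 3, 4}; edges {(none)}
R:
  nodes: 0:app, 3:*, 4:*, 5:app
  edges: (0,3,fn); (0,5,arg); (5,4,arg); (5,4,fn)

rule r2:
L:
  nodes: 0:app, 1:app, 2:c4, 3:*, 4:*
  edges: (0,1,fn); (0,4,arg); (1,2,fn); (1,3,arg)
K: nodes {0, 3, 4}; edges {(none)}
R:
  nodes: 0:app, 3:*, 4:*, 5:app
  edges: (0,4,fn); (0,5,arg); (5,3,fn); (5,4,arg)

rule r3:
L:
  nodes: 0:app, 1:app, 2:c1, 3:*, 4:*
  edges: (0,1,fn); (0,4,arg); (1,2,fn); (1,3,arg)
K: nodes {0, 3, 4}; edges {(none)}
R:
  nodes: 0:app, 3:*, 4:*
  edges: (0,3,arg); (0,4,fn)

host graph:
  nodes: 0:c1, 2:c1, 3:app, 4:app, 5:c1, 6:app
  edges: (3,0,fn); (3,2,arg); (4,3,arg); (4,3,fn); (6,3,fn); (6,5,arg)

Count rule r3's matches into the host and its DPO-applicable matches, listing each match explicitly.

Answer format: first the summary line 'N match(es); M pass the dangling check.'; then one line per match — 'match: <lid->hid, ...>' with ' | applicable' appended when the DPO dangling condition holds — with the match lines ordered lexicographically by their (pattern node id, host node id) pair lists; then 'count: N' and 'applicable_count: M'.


1 match(es); 0 pass the dangling check.
match: 0->6, 1->3, 2->0, 3->2, 4->5
count: 1
applicable_count: 0


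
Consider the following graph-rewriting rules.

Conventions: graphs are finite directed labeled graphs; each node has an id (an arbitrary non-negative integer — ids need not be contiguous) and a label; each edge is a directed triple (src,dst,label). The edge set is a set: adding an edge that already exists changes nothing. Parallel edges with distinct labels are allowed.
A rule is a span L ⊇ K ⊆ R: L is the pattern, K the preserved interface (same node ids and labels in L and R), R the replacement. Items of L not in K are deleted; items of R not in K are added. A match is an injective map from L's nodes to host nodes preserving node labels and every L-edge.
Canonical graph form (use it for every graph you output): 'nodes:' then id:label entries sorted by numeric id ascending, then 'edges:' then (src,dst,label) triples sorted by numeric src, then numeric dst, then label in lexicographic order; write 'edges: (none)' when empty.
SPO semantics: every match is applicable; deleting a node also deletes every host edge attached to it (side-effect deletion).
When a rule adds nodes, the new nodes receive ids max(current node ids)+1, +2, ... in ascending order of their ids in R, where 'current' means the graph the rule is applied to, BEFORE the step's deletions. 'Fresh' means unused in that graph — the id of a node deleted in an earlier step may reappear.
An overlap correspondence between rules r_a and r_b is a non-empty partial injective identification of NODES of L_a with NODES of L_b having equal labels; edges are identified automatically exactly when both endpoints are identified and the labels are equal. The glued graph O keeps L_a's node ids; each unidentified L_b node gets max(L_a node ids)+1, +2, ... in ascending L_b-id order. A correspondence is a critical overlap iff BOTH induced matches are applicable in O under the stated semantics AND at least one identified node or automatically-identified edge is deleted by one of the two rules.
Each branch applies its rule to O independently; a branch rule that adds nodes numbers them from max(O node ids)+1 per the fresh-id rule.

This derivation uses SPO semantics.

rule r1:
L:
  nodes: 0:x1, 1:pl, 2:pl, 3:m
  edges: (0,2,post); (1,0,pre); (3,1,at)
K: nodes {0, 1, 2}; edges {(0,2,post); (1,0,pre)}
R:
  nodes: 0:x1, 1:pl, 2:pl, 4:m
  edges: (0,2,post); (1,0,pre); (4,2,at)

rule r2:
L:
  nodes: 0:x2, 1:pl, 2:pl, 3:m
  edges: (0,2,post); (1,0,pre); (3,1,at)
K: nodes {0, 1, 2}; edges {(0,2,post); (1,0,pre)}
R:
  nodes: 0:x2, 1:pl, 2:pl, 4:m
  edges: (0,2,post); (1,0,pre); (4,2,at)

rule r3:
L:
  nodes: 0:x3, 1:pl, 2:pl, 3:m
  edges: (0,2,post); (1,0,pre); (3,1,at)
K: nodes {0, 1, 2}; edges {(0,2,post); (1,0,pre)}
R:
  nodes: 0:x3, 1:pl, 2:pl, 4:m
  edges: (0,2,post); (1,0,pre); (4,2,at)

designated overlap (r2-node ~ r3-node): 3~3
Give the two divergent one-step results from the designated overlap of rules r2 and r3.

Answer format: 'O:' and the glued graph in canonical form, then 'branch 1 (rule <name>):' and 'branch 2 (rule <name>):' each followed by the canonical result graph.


O:
nodes: 0:x2, 1:pl, 2:pl, 3:m, 4:x3, 5:pl, 6:pl
edges: (0,2,post); (1,0,pre); (3,1,at); (3,5,at); (4,6,post); (5,4,pre)
branch 1 (rule r2):
nodes: 0:x2, 1:pl, 2:pl, 4:x3, 5:pl, 6:pl, 7:m
edges: (0,2,post); (1,0,pre); (4,6,post); (5,4,pre); (7,2,at)
branch 2 (rule r3):
nodes: 0:x2, 1:pl, 2:pl, 4:x3, 5:pl, 6:pl, 7:m
edges: (0,2,post); (1,0,pre); (4,6,post); (5,4,pre); (7,6,at)


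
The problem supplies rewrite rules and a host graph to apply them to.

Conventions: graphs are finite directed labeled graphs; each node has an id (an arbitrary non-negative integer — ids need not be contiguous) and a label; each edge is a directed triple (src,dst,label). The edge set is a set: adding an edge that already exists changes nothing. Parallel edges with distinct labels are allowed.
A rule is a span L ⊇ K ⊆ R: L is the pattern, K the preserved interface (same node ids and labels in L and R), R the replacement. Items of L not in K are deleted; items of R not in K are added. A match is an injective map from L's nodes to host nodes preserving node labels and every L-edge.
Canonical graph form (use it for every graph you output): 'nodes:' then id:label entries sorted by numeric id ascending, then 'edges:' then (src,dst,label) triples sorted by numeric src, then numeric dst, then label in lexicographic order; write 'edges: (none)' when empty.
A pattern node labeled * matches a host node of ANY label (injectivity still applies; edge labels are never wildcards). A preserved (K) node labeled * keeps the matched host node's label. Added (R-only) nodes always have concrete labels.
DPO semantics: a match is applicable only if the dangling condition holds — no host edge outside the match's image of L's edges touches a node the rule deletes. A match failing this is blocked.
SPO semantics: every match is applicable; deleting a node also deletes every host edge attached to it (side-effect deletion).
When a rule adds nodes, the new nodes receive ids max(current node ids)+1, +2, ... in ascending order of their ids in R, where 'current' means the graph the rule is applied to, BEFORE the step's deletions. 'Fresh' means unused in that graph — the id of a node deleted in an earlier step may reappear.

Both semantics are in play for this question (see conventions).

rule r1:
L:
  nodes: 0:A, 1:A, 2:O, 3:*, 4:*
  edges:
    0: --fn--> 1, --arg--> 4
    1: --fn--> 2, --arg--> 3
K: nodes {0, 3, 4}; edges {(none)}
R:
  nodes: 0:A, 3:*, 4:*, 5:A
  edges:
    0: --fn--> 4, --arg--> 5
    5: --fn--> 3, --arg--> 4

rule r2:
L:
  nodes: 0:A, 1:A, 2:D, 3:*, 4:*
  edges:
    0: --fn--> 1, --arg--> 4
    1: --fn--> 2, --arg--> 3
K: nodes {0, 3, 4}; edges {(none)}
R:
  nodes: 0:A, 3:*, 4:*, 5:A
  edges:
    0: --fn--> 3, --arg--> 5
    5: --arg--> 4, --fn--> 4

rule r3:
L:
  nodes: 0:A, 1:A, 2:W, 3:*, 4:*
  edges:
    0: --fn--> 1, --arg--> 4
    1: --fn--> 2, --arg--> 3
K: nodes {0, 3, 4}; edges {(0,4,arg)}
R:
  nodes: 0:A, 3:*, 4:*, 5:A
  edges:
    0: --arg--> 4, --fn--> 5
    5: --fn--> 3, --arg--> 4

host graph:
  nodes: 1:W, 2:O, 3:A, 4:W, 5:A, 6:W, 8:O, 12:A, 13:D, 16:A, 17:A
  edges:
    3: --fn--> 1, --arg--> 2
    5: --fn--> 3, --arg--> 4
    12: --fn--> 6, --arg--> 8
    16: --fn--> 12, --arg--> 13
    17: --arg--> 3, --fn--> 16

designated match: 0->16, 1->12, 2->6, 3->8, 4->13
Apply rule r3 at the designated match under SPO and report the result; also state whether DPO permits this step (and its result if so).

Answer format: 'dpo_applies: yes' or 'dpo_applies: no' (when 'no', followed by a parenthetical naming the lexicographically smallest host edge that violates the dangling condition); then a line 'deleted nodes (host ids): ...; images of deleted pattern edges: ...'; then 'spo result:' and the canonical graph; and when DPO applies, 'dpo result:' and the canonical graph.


dpo_applies: yes
deleted nodes (host ids): 6, 12; images of deleted pattern edges: (12,6,fn); (12,8,arg); (16,12,fn)
spo result:
nodes: 1:W, 2:O, 3:A, 4:W, 5:A, 8:O, 13:D, 16:A, 17:A, 18:A
edges: (3,1,fn); (3,2,arg); (5,3,fn); (5,4,arg); (16,13,arg); (16,18,fn); (17,3,arg); (17,16,fn); (18,8,fn); (18,13,arg)
dpo result:
nodes: 1:W, 2:O, 3:A, 4:W, 5:A, 8:O, 13:D, 16:A, 17:A, 18:A
edges: (3,1,fn); (3,2,arg); (5,3,fn); (5,4,arg); (16,13,arg); (16,18,fn); (17,3,arg); (17,16,fn); (18,8,fn); (18,13,arg)


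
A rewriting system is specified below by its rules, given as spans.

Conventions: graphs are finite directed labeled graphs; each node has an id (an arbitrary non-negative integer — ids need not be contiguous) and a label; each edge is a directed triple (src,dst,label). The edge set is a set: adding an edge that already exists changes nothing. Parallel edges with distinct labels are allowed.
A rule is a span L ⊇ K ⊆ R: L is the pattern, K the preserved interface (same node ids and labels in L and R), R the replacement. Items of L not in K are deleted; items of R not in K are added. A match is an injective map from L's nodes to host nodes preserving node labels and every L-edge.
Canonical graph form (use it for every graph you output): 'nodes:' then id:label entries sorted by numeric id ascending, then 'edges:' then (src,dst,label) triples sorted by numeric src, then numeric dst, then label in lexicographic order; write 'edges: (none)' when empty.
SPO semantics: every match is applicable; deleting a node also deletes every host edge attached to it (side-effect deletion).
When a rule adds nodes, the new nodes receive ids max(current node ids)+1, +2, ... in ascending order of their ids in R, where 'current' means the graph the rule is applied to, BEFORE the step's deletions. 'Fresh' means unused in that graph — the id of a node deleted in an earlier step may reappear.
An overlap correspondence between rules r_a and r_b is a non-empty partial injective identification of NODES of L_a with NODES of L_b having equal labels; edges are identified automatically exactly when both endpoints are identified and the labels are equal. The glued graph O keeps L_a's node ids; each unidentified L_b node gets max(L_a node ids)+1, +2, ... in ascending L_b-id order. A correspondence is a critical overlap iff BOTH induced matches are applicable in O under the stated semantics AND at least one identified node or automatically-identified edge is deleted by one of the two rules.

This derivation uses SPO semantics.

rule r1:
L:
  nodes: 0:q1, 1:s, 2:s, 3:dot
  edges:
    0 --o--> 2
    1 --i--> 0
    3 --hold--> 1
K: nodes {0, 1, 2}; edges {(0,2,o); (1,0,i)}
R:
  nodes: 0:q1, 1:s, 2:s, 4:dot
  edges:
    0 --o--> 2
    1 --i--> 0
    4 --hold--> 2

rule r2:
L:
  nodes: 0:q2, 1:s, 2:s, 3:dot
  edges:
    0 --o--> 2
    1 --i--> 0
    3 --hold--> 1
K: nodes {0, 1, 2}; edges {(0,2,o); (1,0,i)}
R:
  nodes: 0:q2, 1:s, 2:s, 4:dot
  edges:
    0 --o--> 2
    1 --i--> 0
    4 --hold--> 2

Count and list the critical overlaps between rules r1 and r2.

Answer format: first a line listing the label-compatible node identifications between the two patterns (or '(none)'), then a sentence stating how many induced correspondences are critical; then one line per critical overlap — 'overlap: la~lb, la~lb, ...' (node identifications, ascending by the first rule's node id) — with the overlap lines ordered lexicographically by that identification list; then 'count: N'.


label-compatible node identifications between L(r1) and L(r2): 1~1, 1~2, 2~1, 2~2, 3~3
7 of the induced correspondences are critical overlaps of r1 and r2.
overlap: 1~1, 2~2, 3~3
overlap: 1~1, 3~3
overlap: 1~2, 2~1, 3~3
overlap: 1~2, 3~3
overlap: 2~1, 3~3
overlap: 2~2, 3~3
overlap: 3~3
count: 7


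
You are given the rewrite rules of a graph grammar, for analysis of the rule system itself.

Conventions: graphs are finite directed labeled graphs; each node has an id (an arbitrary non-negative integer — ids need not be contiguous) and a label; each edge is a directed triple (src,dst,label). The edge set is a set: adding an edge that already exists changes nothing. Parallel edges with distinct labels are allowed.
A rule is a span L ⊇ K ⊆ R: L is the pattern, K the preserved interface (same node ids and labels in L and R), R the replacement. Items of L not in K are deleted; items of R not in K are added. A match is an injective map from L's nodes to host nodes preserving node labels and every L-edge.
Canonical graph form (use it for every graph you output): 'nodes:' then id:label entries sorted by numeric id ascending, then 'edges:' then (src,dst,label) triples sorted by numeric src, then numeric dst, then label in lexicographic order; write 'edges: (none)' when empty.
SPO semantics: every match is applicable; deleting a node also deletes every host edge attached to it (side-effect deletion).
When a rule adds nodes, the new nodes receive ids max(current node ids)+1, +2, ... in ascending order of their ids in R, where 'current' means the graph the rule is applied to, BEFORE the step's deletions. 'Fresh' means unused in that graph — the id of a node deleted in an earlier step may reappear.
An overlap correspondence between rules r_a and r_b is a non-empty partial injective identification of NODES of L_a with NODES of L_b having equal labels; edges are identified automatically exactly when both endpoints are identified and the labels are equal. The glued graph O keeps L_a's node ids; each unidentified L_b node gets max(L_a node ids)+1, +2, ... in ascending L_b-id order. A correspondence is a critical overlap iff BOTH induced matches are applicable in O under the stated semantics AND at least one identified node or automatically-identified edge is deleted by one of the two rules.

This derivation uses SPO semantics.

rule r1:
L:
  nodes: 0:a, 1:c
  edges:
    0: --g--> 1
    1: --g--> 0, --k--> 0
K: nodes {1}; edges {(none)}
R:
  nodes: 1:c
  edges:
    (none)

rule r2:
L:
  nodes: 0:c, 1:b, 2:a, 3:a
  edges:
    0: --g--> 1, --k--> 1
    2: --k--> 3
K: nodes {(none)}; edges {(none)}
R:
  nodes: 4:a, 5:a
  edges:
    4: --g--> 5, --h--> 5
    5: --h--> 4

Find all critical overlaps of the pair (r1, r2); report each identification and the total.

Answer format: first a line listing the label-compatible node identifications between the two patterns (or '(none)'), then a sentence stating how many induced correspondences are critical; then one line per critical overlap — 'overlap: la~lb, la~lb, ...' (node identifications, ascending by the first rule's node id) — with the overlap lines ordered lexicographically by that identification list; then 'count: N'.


label-compatible node identifications between L(r1) and L(r2): 0~2, 0~3, 1~0
5 of the induced correspondences are critical overlaps of r1 and r2.
overlap: 0~2
overlap: 0~2, 1~0
overlap: 0~3
overlap: 0~3, 1~0
overlap: 1~0
count: 5


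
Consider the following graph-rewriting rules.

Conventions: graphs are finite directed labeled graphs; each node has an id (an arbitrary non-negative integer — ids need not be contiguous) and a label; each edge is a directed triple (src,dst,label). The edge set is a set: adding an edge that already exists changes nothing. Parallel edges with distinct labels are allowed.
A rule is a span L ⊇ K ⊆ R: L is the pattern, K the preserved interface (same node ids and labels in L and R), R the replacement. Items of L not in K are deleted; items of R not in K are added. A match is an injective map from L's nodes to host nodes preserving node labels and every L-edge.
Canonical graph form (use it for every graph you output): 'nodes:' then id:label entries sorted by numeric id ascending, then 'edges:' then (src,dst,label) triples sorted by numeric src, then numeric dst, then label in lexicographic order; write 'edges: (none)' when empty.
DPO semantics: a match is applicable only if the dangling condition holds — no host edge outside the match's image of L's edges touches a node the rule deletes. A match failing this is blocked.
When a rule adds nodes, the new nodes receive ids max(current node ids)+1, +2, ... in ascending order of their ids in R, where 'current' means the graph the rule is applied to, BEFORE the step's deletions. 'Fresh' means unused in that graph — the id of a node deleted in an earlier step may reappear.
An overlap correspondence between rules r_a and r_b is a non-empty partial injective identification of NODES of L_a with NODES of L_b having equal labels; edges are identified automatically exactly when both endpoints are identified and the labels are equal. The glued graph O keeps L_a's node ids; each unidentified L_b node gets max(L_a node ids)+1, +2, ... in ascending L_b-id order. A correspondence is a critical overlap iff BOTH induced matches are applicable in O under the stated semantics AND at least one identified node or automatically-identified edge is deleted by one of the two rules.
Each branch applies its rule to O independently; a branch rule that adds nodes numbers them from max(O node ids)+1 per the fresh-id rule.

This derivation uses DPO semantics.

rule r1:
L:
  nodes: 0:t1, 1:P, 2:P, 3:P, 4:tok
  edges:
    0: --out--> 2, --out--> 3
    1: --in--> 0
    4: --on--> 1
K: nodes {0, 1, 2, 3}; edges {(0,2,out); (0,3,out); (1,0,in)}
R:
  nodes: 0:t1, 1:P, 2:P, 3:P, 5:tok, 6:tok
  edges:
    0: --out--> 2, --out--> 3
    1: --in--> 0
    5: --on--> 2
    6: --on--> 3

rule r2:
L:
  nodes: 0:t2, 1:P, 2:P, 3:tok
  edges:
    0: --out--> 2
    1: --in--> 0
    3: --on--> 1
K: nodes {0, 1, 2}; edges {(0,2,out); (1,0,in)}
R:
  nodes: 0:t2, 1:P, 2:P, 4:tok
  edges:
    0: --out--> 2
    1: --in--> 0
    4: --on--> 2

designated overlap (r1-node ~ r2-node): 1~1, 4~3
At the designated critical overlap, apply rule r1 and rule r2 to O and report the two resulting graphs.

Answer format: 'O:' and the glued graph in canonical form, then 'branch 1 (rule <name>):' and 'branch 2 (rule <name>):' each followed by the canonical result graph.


O:
nodes: 0:t1, 1:P, 2:P, 3:P, 4:tok, 5:t2, 6:P
edges: (0,2,out); (0,3,out); (1,0,in); (1,5,in); (4,1,on); (5,6,out)
branch 1 (rule r1):
nodes: 0:t1, 1:P, 2:P, 3:P, 5:t2, 6:P, 7:tok, 8:tok
edges: (0,2,out); (0,3,out); (1,0,in); (1,5,in); (5,6,out); (7,2,on); (8,3,on)
branch 2 (rule r2):
nodes: 0:t1, 1:P, 2:P, 3:P, 5:t2, 6:P, 7:tok
edges: (0,2,out); (0,3,out); (1,0,in); (1,5,in); (5,6,out); (7,6,on)


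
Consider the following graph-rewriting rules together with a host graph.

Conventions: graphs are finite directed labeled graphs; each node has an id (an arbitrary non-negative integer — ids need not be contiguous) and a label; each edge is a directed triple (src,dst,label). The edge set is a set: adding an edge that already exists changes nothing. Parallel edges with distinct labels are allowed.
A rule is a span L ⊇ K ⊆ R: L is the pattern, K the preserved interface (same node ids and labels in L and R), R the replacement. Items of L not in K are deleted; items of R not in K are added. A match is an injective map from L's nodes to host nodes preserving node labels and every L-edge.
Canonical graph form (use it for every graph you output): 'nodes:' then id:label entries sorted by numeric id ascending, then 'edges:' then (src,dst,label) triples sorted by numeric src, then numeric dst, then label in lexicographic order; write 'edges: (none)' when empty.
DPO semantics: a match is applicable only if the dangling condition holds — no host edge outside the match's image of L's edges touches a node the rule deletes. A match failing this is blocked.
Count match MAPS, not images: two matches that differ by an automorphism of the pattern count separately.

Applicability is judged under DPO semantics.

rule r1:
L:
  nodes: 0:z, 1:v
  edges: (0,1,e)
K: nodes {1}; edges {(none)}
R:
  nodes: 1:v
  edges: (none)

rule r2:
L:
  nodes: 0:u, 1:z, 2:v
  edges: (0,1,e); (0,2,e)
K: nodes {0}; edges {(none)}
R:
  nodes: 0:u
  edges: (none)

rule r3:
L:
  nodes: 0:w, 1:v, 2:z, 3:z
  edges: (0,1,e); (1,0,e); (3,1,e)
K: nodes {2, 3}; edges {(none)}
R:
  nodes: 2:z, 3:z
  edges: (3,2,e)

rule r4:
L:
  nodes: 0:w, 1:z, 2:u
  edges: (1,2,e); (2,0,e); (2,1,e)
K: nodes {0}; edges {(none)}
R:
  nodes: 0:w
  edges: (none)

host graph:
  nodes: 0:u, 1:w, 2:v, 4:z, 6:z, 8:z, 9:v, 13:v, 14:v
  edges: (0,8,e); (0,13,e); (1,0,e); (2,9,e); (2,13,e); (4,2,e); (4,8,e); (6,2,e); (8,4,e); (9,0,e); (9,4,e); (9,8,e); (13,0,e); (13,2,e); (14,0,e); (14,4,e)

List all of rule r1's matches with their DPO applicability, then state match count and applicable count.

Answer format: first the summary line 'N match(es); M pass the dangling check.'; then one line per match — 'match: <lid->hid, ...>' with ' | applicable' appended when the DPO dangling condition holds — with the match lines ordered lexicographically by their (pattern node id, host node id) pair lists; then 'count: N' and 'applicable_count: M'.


2 match(es); 1 pass the dangling check.
match: 0->4, 1->2
match: 0->6, 1->2 | applicable
count: 2
applicable_count: 1


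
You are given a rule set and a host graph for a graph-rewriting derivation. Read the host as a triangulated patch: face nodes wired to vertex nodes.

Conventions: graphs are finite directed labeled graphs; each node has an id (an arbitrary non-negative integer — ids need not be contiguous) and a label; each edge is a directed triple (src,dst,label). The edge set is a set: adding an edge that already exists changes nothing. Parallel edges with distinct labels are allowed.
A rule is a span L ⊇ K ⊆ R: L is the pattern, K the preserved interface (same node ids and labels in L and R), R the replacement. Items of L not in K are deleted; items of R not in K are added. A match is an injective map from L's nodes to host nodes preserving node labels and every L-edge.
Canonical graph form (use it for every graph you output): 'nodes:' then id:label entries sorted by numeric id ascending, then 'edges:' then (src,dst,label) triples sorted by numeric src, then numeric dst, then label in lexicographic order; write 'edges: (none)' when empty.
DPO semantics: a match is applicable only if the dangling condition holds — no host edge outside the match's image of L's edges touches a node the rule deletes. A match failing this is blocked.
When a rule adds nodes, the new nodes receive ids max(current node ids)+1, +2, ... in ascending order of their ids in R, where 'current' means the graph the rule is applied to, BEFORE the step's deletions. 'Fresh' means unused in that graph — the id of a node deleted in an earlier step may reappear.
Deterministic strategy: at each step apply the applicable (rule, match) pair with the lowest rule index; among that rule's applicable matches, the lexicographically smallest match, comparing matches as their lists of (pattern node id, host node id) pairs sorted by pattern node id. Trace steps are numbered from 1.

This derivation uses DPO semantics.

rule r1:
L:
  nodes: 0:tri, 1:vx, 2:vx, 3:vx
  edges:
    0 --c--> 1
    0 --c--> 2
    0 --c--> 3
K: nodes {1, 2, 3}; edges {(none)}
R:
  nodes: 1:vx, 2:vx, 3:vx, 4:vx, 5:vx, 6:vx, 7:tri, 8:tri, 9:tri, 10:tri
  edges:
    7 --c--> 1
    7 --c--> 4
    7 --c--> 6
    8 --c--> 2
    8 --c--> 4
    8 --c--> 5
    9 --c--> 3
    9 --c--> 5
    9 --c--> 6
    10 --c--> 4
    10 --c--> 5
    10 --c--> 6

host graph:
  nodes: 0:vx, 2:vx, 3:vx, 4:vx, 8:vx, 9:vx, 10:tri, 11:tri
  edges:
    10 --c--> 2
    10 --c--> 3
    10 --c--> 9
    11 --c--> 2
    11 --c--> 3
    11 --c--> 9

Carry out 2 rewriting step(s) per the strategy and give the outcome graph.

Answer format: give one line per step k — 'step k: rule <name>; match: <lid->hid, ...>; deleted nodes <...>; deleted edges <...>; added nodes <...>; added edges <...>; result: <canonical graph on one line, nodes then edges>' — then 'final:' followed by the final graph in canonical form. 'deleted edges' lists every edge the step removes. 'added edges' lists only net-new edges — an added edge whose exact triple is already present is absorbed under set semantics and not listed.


step 1: rule r1; match: 0->10, 1->2, 2->3, 3->9; deleted nodes 10; deleted edges (10,2,c); (10,3,c); (10,9,c); added nodes 12, 13, 14, 15, 16, 17, 18; added edges (15,2,c); (15,12,c); (15,14,c); (16,3,c); (16,12,c); (16,13,c); (17,9,c); (17,13,c); (17,14,c); (18,12,c); (18,13,c); (18,14,c); result: nodes: 0:vx, 2:vx, 3:vx, 4:vx, 8:vx, 9:vx, 11:tri, 12:vx, 13:vx, 14:vx, 15:tri, 16:tri, 17:tri, 18:tri edges: (11,2,c); (11,3,c); (11,9,c); (15,2,c); (15,12,c); (15,14,c); (16,3,c); (16,12,c); (16,13,c); (17,9,c); (17,13,c); (17,14,c); (18,12,c); (18,13,c); (18,14,c)
step 2: rule r1; match: 0->11, 1->2, 2->3, 3->9; deleted nodes 11; deleted edges (11,2,c); (11,3,c); (11,9,c); added nodes 19, 20, 21, 22, 23, 24, 25; added edges (22,2,c); (22,19,c); (22,21,c); (23,3,c); (23,19,c); (23,20,c); (24,9,c); (24,20,c); (24,21,c); (25,19,c); (25,20,c); (25,21,c); result: nodes: 0:vx, 2:vx, 3:vx, 4:vx, 8:vx, 9:vx, 12:vx, 13:vx, 14:vx, 15:tri, 16:tri, 17:tri, 18:tri, 19:vx, 20:vx, 21:vx, 22:tri, 23:tri, 24:tri, 25:tri edges: (15,2,c); (15,12,c); (15,14,c); (16,3,c); (16,12,c); (16,13,c); (17,9,c); (17,13,c); (17,14,c); (18,12,c); (18,13,c); (18,14,c); (22,2,c); (22,19,c); (22,21,c); (23,3,c); (23,19,c); (23,20,c); (24,9,c); (24,20,c); (24,21,c); (25,19,c); (25,20,c); (25,21,c)
final:
nodes: 0:vx, 2:vx, 3:vx, 4:vx, 8:vx, 9:vx, 12:vx, 13:vx, 14:vx, 15:tri, 16:tri, 17:tri, 18:tri, 19:vx, 20:vx, 21:vx, 22:tri, 23:tri, 24:tri, 25:tri
edges: (15,2,c); (15,12,c); (15,14,c); (16,3,c); (16,12,c); (16,13,c); (17,9,c); (17,13,c); (17,14,c); (18,12,c); (18,13,c); (18,14,c); (22,2,c); (22,19,c); (22,21,c); (23,3,c); (23,19,c); (23,20,c); (24,9,c); (24,20,c); (24,21,c); (25,19,c); (25,20,c); (25,21,c)


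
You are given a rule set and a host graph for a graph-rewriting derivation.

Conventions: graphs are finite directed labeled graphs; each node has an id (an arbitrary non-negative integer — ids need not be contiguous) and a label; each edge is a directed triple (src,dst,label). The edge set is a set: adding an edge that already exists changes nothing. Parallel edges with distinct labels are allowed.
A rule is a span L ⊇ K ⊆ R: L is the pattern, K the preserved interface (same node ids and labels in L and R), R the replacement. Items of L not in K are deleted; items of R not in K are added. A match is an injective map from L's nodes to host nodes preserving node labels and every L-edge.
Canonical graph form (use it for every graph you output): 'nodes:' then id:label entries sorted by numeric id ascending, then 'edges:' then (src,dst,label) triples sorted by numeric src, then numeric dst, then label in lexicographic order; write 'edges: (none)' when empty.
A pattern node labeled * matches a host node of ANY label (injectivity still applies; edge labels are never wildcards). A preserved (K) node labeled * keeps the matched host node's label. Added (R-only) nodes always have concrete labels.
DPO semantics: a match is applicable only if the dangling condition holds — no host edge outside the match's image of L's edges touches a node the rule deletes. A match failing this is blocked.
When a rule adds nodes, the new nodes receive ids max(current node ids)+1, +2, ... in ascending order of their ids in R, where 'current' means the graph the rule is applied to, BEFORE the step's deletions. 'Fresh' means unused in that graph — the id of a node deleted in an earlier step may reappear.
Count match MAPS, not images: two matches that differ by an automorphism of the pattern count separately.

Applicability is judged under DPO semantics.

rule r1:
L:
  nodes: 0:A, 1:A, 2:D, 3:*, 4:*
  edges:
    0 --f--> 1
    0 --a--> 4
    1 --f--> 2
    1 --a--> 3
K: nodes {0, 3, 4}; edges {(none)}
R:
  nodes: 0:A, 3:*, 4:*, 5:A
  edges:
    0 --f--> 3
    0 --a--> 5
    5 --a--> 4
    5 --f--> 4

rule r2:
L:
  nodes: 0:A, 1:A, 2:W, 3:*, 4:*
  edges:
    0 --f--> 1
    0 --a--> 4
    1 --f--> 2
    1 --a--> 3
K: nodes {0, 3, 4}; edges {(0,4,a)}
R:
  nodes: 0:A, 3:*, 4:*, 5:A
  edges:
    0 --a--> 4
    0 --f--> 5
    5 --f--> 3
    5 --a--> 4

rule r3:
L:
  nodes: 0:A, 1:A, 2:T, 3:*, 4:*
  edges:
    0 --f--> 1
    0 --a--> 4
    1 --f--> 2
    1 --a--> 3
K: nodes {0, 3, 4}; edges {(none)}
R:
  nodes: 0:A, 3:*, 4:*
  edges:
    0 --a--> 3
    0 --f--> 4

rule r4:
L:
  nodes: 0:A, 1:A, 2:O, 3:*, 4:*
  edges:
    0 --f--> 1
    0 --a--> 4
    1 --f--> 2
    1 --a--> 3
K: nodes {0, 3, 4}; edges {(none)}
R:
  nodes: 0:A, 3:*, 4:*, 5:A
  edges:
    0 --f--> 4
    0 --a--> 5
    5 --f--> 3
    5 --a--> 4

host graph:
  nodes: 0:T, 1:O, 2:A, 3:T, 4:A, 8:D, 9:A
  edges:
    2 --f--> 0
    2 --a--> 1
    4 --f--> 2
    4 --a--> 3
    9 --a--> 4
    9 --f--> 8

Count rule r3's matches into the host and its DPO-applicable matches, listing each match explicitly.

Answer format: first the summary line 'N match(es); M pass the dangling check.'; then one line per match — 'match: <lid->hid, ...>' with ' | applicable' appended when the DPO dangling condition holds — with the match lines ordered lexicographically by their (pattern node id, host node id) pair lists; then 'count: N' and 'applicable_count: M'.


1 match(es); 1 pass the dangling check.
match: 0->4, 1->2, 2->0, 3->1, 4->3 | applicable
count: 1
applicable_count: 1


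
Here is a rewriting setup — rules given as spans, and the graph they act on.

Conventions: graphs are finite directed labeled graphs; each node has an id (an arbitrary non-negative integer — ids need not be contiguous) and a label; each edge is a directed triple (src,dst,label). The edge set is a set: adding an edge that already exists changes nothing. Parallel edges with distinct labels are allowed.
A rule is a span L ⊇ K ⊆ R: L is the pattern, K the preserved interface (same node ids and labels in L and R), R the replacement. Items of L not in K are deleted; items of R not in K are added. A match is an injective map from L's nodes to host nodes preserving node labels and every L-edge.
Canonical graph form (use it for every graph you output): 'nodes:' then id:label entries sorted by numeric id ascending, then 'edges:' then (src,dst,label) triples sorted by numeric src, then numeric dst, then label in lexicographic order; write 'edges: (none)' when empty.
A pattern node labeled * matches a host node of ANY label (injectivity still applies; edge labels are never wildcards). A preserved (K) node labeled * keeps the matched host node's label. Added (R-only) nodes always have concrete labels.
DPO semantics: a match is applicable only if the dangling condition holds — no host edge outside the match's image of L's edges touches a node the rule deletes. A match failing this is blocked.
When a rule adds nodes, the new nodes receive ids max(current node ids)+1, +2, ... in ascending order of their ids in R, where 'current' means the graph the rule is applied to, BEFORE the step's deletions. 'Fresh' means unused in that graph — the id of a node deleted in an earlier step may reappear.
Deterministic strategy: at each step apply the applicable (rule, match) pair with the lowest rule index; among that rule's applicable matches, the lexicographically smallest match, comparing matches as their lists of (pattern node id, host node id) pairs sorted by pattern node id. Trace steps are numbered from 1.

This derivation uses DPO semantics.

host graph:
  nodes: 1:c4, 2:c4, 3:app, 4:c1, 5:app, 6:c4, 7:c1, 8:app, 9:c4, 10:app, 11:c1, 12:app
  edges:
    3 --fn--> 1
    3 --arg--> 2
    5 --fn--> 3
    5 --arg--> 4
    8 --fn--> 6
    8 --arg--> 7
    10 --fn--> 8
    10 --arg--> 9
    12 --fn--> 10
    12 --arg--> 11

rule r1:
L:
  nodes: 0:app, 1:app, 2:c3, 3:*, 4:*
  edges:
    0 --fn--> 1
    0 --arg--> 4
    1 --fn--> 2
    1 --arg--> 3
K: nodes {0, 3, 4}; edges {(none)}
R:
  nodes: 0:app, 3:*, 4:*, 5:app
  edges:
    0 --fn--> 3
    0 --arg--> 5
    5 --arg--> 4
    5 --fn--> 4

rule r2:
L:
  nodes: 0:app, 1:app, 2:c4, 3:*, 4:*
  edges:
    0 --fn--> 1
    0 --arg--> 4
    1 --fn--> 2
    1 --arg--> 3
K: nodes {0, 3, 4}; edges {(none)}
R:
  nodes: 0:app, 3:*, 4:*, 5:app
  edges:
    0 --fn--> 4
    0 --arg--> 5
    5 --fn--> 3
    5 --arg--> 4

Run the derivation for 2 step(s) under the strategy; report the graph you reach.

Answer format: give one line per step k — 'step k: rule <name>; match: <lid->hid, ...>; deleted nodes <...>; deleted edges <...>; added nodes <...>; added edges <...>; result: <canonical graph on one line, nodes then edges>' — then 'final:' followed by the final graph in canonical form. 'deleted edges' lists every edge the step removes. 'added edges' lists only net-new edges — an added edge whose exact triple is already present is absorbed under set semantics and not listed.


step 1: rule r2; match: 0->5, 1->3, 2->1, 3->2, 4->4; deleted nodes 1, 3; deleted edges (3,1,fn); (3,2,arg); (5,3,fn); (5,4,arg); added nodes 13; added edges (5,4,fn); (5,13,arg); (13,2,fn); (13,4,arg); result: nodes: 2:c4, 4:c1, 5:app, 6:c4, 7:c1, 8:app, 9:c4, 10:app, 11:c1, 12:app, 13:app edges: (5,4,fn); (5,13,arg); (8,6,fn); (8,7,arg); (10,8,fn); (10,9,arg); (12,10,fn); (12,11,arg); (13,2,fn); (13,4,arg)
step 2: rule r2; match: 0->10, 1->8, 2->6, 3->7, 4->9; deleted nodes 6, 8; deleted edges (8,6,fn); (8,7,arg); (10,8,fn); (10,9,arg); added nodes 14; added edges (10,9,fn); (10,14,arg); (14,7,fn); (14,9,arg); result: nodes: 2:c4, 4:c1, 5:app, 7:c1, 9:c4, 10:app, 11:c1, 12:app, 13:app, 14:app edges: (5,4,fn); (5,13,arg); (10,9,fn); (10,14,arg); (12,10,fn); (12,11,arg); (13,2,fn); (13,4,arg); (14,7,fn); (14,9,arg)
final:
nodes: 2:c4, 4:c1, 5:app, 7:c1, 9:c4, 10:app, 11:c1, 12:app, 13:app, 14:app
edges: (5,4,fn); (5,13,arg); (10,9,fn); (10,14,arg); (12,10,fn); (12,11,arg); (13,2,fn); (13,4,arg); (14,7,fn); (14,9,arg)


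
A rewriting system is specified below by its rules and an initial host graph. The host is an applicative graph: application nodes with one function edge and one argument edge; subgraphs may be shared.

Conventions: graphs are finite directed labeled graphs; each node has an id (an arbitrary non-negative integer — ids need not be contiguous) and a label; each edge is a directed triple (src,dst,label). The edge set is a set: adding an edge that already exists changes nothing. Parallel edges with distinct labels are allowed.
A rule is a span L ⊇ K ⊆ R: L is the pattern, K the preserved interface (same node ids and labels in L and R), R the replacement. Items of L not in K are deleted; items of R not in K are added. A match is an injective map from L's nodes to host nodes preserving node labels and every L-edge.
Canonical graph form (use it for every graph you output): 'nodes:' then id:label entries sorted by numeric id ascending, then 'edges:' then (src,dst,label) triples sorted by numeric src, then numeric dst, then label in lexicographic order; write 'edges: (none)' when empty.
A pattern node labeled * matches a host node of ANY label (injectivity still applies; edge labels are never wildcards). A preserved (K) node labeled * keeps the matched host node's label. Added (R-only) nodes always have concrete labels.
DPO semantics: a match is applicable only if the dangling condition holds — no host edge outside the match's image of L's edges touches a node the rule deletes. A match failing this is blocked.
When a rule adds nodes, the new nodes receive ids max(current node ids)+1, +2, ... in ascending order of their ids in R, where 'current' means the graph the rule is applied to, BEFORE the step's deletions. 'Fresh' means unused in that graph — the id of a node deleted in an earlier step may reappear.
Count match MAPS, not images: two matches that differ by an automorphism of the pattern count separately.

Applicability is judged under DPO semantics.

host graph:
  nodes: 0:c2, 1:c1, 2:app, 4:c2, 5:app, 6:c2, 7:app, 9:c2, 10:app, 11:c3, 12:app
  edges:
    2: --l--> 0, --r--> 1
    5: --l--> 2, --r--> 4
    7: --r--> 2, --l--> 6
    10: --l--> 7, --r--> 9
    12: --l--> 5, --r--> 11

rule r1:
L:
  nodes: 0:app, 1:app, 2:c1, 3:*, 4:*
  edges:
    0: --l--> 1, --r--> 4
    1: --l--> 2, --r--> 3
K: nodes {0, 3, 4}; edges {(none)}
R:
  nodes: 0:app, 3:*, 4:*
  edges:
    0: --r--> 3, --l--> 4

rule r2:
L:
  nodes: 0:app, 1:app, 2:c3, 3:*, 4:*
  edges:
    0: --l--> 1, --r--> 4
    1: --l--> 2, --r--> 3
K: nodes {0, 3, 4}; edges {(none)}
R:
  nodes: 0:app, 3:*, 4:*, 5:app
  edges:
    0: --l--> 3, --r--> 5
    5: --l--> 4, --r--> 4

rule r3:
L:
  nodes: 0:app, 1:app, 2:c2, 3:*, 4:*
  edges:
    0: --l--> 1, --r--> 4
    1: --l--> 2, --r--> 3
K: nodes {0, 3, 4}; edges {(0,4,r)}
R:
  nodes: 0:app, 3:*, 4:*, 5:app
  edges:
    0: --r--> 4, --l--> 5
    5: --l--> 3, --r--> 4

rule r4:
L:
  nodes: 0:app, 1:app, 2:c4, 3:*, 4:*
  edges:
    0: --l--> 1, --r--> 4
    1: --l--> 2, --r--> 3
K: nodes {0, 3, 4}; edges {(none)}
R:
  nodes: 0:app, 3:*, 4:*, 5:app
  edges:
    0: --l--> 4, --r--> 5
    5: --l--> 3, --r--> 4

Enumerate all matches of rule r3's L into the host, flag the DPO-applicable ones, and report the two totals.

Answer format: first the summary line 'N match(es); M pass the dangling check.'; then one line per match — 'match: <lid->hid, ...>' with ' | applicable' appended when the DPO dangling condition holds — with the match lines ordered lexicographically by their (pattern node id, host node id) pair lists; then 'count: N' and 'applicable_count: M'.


2 match(es); 1 pass the dangling check.
match: 0->5, 1->2, 2->0, 3->1, 4->4
match: 0->10, 1->7, 2->6, 3->2, 4->9 | applicable
count: 2
applicable_count: 1
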